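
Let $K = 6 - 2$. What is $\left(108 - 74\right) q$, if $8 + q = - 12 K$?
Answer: $-1904$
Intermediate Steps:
$K = 4$ ($K = 6 - 2 = 4$)
$q = -56$ ($q = -8 - 48 = -56$)
$\left(108 - 74\right) q = \left(108 - 74\right) \left(-56\right) = 34 \left(-56\right) = -1904$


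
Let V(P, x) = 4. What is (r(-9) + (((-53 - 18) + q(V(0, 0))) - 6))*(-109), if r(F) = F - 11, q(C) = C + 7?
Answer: 9374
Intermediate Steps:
q(C) = 7 + C
r(F) = -11 + F
(r(-9) + (((-53 - 18) + q(V(0, 0))) - 6))*(-109) = ((-11 - 9) + (((-53 - 18) + (7 + 4)) - 6))*(-109) = (-20 + ((-71 + 11) - 6))*(-109) = (-20 + (-60 - 6))*(-109) = (-20 - 66)*(-109) = -86*(-109) = 9374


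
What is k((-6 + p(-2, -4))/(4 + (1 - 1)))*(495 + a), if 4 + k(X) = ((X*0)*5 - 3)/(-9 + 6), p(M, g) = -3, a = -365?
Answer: -390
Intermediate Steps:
k(X) = -3 (k(X) = -4 + ((X*0)*5 - 3)/(-9 + 6) = -4 + (0*5 - 3)/(-3) = -4 + (0 - 3)*(-⅓) = -4 - 3*(-⅓) = -4 + 1 = -3)
k((-6 + p(-2, -4))/(4 + (1 - 1)))*(495 + a) = -3*(495 - 365) = -3*130 = -390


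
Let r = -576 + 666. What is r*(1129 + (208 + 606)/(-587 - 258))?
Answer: 17157438/169 ≈ 1.0152e+5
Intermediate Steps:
r = 90
r*(1129 + (208 + 606)/(-587 - 258)) = 90*(1129 + (208 + 606)/(-587 - 258)) = 90*(1129 + 814/(-845)) = 90*(1129 + 814*(-1/845)) = 90*(1129 - 814/845) = 90*(953191/845) = 17157438/169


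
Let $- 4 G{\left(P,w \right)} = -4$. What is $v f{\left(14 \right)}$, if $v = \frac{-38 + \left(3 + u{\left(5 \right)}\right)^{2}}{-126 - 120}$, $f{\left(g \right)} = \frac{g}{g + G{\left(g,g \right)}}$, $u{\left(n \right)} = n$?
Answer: $- \frac{182}{1845} \approx -0.098645$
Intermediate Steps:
$G{\left(P,w \right)} = 1$ ($G{\left(P,w \right)} = \left(- \frac{1}{4}\right) \left(-4\right) = 1$)
$f{\left(g \right)} = \frac{g}{1 + g}$ ($f{\left(g \right)} = \frac{g}{g + 1} = \frac{g}{1 + g}$)
$v = - \frac{13}{123}$ ($v = \frac{-38 + \left(3 + 5\right)^{2}}{-126 - 120} = \frac{-38 + 8^{2}}{-246} = \left(-38 + 64\right) \left(- \frac{1}{246}\right) = 26 \left(- \frac{1}{246}\right) = - \frac{13}{123} \approx -0.10569$)
$v f{\left(14 \right)} = - \frac{13 \frac{14}{1 + 14}}{123} = - \frac{13 \cdot \frac{14}{15}}{123} = - \frac{13 \cdot 14 \cdot \frac{1}{15}}{123} = \left(- \frac{13}{123}\right) \frac{14}{15} = - \frac{182}{1845}$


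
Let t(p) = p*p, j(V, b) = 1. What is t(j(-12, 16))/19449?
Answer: 1/19449 ≈ 5.1417e-5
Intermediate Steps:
t(p) = p²
t(j(-12, 16))/19449 = 1²/19449 = 1*(1/19449) = 1/19449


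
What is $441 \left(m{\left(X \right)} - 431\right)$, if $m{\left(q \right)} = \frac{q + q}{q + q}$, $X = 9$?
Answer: $-189630$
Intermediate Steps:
$m{\left(q \right)} = 1$ ($m{\left(q \right)} = \frac{2 q}{2 q} = 2 q \frac{1}{2 q} = 1$)
$441 \left(m{\left(X \right)} - 431\right) = 441 \left(1 - 431\right) = 441 \left(-430\right) = -189630$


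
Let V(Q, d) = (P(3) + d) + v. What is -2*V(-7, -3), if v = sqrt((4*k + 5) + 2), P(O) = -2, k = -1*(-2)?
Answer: 10 - 2*sqrt(15) ≈ 2.2540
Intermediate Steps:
k = 2
v = sqrt(15) (v = sqrt((4*2 + 5) + 2) = sqrt((8 + 5) + 2) = sqrt(13 + 2) = sqrt(15) ≈ 3.8730)
V(Q, d) = -2 + d + sqrt(15) (V(Q, d) = (-2 + d) + sqrt(15) = -2 + d + sqrt(15))
-2*V(-7, -3) = -2*(-2 - 3 + sqrt(15)) = -2*(-5 + sqrt(15)) = 10 - 2*sqrt(15)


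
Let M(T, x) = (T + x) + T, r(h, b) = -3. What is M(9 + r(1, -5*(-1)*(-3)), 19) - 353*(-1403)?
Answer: 495290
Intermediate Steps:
M(T, x) = x + 2*T
M(9 + r(1, -5*(-1)*(-3)), 19) - 353*(-1403) = (19 + 2*(9 - 3)) - 353*(-1403) = (19 + 2*6) + 495259 = (19 + 12) + 495259 = 31 + 495259 = 495290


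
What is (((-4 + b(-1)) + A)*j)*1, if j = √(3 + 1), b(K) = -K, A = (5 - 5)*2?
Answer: -6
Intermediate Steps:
A = 0 (A = 0*2 = 0)
j = 2 (j = √4 = 2)
(((-4 + b(-1)) + A)*j)*1 = (((-4 - 1*(-1)) + 0)*2)*1 = (((-4 + 1) + 0)*2)*1 = ((-3 + 0)*2)*1 = -3*2*1 = -6*1 = -6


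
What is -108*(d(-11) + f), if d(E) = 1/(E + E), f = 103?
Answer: -122310/11 ≈ -11119.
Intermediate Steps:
d(E) = 1/(2*E)
-108*(d(-11) + f) = -108*((½)/(-11) + 103) = -108*((½)*(-1/11) + 103) = -108*(-1/22 + 103) = -108*2265/22 = -122310/11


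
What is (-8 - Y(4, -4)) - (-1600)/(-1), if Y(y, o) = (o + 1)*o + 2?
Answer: -1622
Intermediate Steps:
Y(y, o) = 2 + o*(1 + o) (Y(y, o) = (1 + o)*o + 2 = o*(1 + o) + 2 = 2 + o*(1 + o))
(-8 - Y(4, -4)) - (-1600)/(-1) = (-8 - (2 - 4 + (-4)²)) - (-1600)/(-1) = (-8 - (2 - 4 + 16)) - (-1600)*(-1) = (-8 - 1*14) - 40*40 = (-8 - 14) - 1600 = -22 - 1600 = -1622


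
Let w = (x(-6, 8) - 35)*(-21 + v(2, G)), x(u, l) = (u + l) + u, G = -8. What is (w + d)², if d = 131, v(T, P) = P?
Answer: 1592644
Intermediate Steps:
x(u, l) = l + 2*u (x(u, l) = (l + u) + u = l + 2*u)
w = 1131 (w = ((8 + 2*(-6)) - 35)*(-21 - 8) = ((8 - 12) - 35)*(-29) = (-4 - 35)*(-29) = -39*(-29) = 1131)
(w + d)² = (1131 + 131)² = 1262² = 1592644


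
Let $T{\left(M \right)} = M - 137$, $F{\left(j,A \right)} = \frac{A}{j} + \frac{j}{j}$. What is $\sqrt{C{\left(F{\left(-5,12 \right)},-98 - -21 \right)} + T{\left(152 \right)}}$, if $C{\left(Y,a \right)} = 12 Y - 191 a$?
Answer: $\frac{\sqrt{367630}}{5} \approx 121.27$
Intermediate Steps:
$F{\left(j,A \right)} = 1 + \frac{A}{j}$ ($F{\left(j,A \right)} = \frac{A}{j} + 1 = 1 + \frac{A}{j}$)
$C{\left(Y,a \right)} = - 191 a + 12 Y$
$T{\left(M \right)} = -137 + M$
$\sqrt{C{\left(F{\left(-5,12 \right)},-98 - -21 \right)} + T{\left(152 \right)}} = \sqrt{\left(- 191 \left(-98 - -21\right) + 12 \frac{12 - 5}{-5}\right) + \left(-137 + 152\right)} = \sqrt{\left(- 191 \left(-98 + 21\right) + 12 \left(\left(- \frac{1}{5}\right) 7\right)\right) + 15} = \sqrt{\left(\left(-191\right) \left(-77\right) + 12 \left(- \frac{7}{5}\right)\right) + 15} = \sqrt{\left(14707 - \frac{84}{5}\right) + 15} = \sqrt{\frac{73451}{5} + 15} = \sqrt{\frac{73526}{5}} = \frac{\sqrt{367630}}{5}$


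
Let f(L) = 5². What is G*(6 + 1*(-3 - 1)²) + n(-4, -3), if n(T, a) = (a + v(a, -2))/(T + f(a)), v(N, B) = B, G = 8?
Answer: 3691/21 ≈ 175.76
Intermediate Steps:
f(L) = 25
n(T, a) = (-2 + a)/(25 + T) (n(T, a) = (a - 2)/(T + 25) = (-2 + a)/(25 + T))
G*(6 + 1*(-3 - 1)²) + n(-4, -3) = 8*(6 + 1*(-3 - 1)²) + (-2 - 3)/(25 - 4) = 8*(6 + 1*(-4)²) - 5/21 = 8*(6 + 1*16) + (1/21)*(-5) = 8*(6 + 16) - 5/21 = 8*22 - 5/21 = 176 - 5/21 = 3691/21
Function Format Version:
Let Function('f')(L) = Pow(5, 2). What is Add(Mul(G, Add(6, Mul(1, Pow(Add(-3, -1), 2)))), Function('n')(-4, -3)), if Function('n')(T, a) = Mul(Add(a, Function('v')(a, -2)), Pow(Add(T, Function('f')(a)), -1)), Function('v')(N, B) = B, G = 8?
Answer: Rational(3691, 21) ≈ 175.76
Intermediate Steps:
Function('f')(L) = 25
Function('n')(T, a) = Mul(Pow(Add(25, T), -1), Add(-2, a)) (Function('n')(T, a) = Mul(Add(a, -2), Pow(Add(T, 25), -1)) = Mul(Add(-2, a), Pow(Add(25, T), -1)) = Mul(Pow(Add(25, T), -1), Add(-2, a)))
Add(Mul(G, Add(6, Mul(1, Pow(Add(-3, -1), 2)))), Function('n')(-4, -3)) = Add(Mul(8, Add(6, Mul(1, Pow(Add(-3, -1), 2)))), Mul(Pow(Add(25, -4), -1), Add(-2, -3))) = Add(Mul(8, Add(6, Mul(1, Pow(-4, 2)))), Mul(Pow(21, -1), -5)) = Add(Mul(8, Add(6, Mul(1, 16))), Mul(Rational(1, 21), -5)) = Add(Mul(8, Add(6, 16)), Rational(-5, 21)) = Add(Mul(8, 22), Rational(-5, 21)) = Add(176, Rational(-5, 21)) = Rational(3691, 21)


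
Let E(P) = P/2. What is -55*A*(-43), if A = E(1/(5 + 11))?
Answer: 2365/32 ≈ 73.906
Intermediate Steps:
E(P) = P/2 (E(P) = P*(1/2) = P/2)
A = 1/32 (A = 1/(2*(5 + 11)) = (1/2)/16 = (1/2)*(1/16) = 1/32 ≈ 0.031250)
-55*A*(-43) = -55*1/32*(-43) = -55/32*(-43) = 2365/32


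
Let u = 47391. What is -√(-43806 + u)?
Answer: -√3585 ≈ -59.875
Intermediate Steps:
-√(-43806 + u) = -√(-43806 + 47391) = -√3585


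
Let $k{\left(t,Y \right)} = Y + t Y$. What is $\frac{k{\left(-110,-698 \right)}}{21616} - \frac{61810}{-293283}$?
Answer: $\frac{11824821083}{3169802664} \approx 3.7305$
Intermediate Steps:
$k{\left(t,Y \right)} = Y + Y t$
$\frac{k{\left(-110,-698 \right)}}{21616} - \frac{61810}{-293283} = \frac{\left(-698\right) \left(1 - 110\right)}{21616} - \frac{61810}{-293283} = \left(-698\right) \left(-109\right) \frac{1}{21616} - - \frac{61810}{293283} = 76082 \cdot \frac{1}{21616} + \frac{61810}{293283} = \frac{38041}{10808} + \frac{61810}{293283} = \frac{11824821083}{3169802664}$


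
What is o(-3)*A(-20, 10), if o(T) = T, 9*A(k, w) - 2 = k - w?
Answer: 28/3 ≈ 9.3333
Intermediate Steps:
A(k, w) = 2/9 - w/9 + k/9 (A(k, w) = 2/9 + (k - w)/9 = 2/9 + (-w/9 + k/9) = 2/9 - w/9 + k/9)
o(-3)*A(-20, 10) = -3*(2/9 - 1/9*10 + (1/9)*(-20)) = -3*(2/9 - 10/9 - 20/9) = -3*(-28/9) = 28/3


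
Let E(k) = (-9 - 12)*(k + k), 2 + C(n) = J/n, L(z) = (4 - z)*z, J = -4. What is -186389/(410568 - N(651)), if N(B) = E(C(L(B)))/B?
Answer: -2433701116623/5360828621996 ≈ -0.45398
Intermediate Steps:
L(z) = z*(4 - z)
C(n) = -2 - 4/n
E(k) = -42*k
N(B) = (84 + 168/(B*(4 - B)))/B (N(B) = (-42*(-2 - 4*1/(B*(4 - B))))/B = (-42*(-2 - 4/(B*(4 - B))))/B = (84 + 168/(B*(4 - B)))/B)
-186389/(410568 - N(651)) = -186389/(410568 - 84*(-2 + 651*(-4 + 651))/(651²*(-4 + 651))) = -186389/(410568 - 84*(-2 + 651*647)/(423801*647)) = -186389/(410568 - 84*(-2 + 421197)/(423801*647)) = -186389/(410568 - 84*421195/(423801*647)) = -186389/(410568 - 1*1684780/13057107) = -186389/(410568 - 1684780/13057107) = -186389/5360828621996/13057107 = -186389*13057107/5360828621996 = -2433701116623/5360828621996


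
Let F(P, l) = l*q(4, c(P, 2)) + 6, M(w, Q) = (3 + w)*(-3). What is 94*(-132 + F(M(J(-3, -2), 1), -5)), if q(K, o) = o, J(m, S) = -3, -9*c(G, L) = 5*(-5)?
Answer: -118346/9 ≈ -13150.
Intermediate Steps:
c(G, L) = 25/9 (c(G, L) = -5*(-5)/9 = -⅑*(-25) = 25/9)
M(w, Q) = -9 - 3*w
F(P, l) = 6 + 25*l/9 (F(P, l) = l*(25/9) + 6 = 25*l/9 + 6 = 6 + 25*l/9)
94*(-132 + F(M(J(-3, -2), 1), -5)) = 94*(-132 + (6 + (25/9)*(-5))) = 94*(-132 + (6 - 125/9)) = 94*(-132 - 71/9) = 94*(-1259/9) = -118346/9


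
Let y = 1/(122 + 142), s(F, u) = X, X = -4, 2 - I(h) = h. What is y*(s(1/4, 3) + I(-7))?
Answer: 5/264 ≈ 0.018939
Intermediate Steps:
I(h) = 2 - h
s(F, u) = -4
y = 1/264 ≈ 0.0037879
y*(s(1/4, 3) + I(-7)) = (-4 + (2 - 1*(-7)))/264 = (-4 + (2 + 7))/264 = (-4 + 9)/264 = (1/264)*5 = 5/264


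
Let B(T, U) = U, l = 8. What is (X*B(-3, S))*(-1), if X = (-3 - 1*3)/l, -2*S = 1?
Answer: -3/8 ≈ -0.37500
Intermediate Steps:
S = -½ (S = -½*1 = -½ ≈ -0.50000)
X = -¾ (X = (-3 - 1*3)/8 = (-3 - 3)*(⅛) = -6*⅛ = -¾ ≈ -0.75000)
(X*B(-3, S))*(-1) = -¾*(-½)*(-1) = (3/8)*(-1) = -3/8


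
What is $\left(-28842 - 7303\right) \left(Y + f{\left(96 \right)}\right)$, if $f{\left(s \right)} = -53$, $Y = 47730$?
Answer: $-1723285165$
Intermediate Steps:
$\left(-28842 - 7303\right) \left(Y + f{\left(96 \right)}\right) = \left(-28842 - 7303\right) \left(47730 - 53\right) = \left(-36145\right) 47677 = -1723285165$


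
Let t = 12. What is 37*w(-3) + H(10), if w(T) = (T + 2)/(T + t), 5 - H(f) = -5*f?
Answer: 458/9 ≈ 50.889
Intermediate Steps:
H(f) = 5 + 5*f (H(f) = 5 - (-5)*f = 5 + 5*f)
w(T) = (2 + T)/(12 + T) (w(T) = (T + 2)/(T + 12) = (2 + T)/(12 + T))
37*w(-3) + H(10) = 37*((2 - 3)/(12 - 3)) + (5 + 5*10) = 37*(-1/9) + (5 + 50) = 37*((⅑)*(-1)) + 55 = 37*(-⅑) + 55 = -37/9 + 55 = 458/9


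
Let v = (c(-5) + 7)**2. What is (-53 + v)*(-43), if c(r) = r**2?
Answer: -41753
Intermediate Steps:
v = 1024 (v = ((-5)**2 + 7)**2 = (25 + 7)**2 = 32**2 = 1024)
(-53 + v)*(-43) = (-53 + 1024)*(-43) = 971*(-43) = -41753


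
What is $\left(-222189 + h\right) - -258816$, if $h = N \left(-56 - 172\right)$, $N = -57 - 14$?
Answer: $52815$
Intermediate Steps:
$N = -71$
$h = 16188$ ($h = - 71 \left(-56 - 172\right) = \left(-71\right) \left(-228\right) = 16188$)
$\left(-222189 + h\right) - -258816 = \left(-222189 + 16188\right) - -258816 = -206001 + 258816 = 52815$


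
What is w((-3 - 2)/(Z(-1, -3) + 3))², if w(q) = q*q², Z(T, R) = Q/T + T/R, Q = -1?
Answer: 11390625/4826809 ≈ 2.3599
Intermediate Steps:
Z(T, R) = -1/T + T/R
w(q) = q³
w((-3 - 2)/(Z(-1, -3) + 3))² = (((-3 - 2)/((-1/(-1) - 1/(-3)) + 3))³)² = ((-5/((-1*(-1) - 1*(-⅓)) + 3))³)² = ((-5/((1 + ⅓) + 3))³)² = ((-5/(4/3 + 3))³)² = ((-5/13/3)³)² = ((-5*3/13)³)² = ((-15/13)³)² = (-3375/2197)² = 11390625/4826809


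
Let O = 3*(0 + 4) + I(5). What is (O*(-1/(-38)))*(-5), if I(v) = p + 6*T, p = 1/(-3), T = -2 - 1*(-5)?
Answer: -445/114 ≈ -3.9035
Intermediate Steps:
T = 3 (T = -2 + 5 = 3)
p = -⅓ ≈ -0.33333
I(v) = 53/3 (I(v) = -⅓ + 6*3 = -⅓ + 18 = 53/3)
O = 89/3 (O = 3*(0 + 4) + 53/3 = 3*4 + 53/3 = 12 + 53/3 = 89/3 ≈ 29.667)
(O*(-1/(-38)))*(-5) = (89*(-1/(-38))/3)*(-5) = (89*(-1*(-1/38))/3)*(-5) = ((89/3)*(1/38))*(-5) = (89/114)*(-5) = -445/114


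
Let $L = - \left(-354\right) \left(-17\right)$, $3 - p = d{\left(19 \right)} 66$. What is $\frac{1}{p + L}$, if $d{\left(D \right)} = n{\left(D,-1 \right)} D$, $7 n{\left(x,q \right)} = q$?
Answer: $- \frac{7}{40851} \approx -0.00017135$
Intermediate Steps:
$n{\left(x,q \right)} = \frac{q}{7}$
$d{\left(D \right)} = - \frac{D}{7}$ ($d{\left(D \right)} = \frac{1}{7} \left(-1\right) D = - \frac{D}{7}$)
$p = \frac{1275}{7}$ ($p = 3 - \left(- \frac{1}{7}\right) 19 \cdot 66 = 3 - \left(- \frac{19}{7}\right) 66 = 3 - - \frac{1254}{7} = 3 + \frac{1254}{7} = \frac{1275}{7} \approx 182.14$)
$L = -6018$ ($L = \left(-1\right) 6018 = -6018$)
$\frac{1}{p + L} = \frac{1}{\frac{1275}{7} - 6018} = \frac{1}{- \frac{40851}{7}} = - \frac{7}{40851}$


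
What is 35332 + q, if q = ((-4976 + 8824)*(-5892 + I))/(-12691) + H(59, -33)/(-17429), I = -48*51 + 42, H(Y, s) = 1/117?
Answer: 26472534352181/699443199 ≈ 37848.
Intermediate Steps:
H(Y, s) = 1/117
I = -2406 (I = -2448 + 42 = -2406)
q = 1759807245113/699443199 (q = ((-4976 + 8824)*(-5892 - 2406))/(-12691) + (1/117)/(-17429) = (3848*(-8298))*(-1/12691) + (1/117)*(-1/17429) = -31930704*(-1/12691) - 1/2039193 = 862992/343 - 1/2039193 = 1759807245113/699443199 ≈ 2516.0)
35332 + q = 35332 + 1759807245113/699443199 = 26472534352181/699443199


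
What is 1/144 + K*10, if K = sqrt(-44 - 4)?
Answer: 1/144 + 40*I*sqrt(3) ≈ 0.0069444 + 69.282*I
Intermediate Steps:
K = 4*I*sqrt(3) (K = sqrt(-48) = 4*I*sqrt(3) ≈ 6.9282*I)
1/144 + K*10 = 1/144 + (4*I*sqrt(3))*10 = 1/144 + 40*I*sqrt(3)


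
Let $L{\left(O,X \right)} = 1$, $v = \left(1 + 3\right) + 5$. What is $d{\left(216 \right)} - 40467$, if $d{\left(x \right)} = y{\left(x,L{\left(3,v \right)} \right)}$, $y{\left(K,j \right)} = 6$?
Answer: $-40461$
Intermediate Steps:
$v = 9$ ($v = 4 + 5 = 9$)
$d{\left(x \right)} = 6$
$d{\left(216 \right)} - 40467 = 6 - 40467 = -40461$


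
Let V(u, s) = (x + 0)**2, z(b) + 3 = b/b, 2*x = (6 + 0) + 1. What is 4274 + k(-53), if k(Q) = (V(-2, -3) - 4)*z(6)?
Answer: 8515/2 ≈ 4257.5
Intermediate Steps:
x = 7/2 (x = ((6 + 0) + 1)/2 = (6 + 1)/2 = (1/2)*7 = 7/2 ≈ 3.5000)
z(b) = -2 (z(b) = -3 + b/b = -3 + 1 = -2)
V(u, s) = 49/4 (V(u, s) = (7/2 + 0)**2 = (7/2)**2 = 49/4)
k(Q) = -33/2 (k(Q) = (49/4 - 4)*(-2) = (33/4)*(-2) = -33/2)
4274 + k(-53) = 4274 - 33/2 = 8515/2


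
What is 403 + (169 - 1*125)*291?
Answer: 13207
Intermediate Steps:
403 + (169 - 1*125)*291 = 403 + (169 - 125)*291 = 403 + 44*291 = 403 + 12804 = 13207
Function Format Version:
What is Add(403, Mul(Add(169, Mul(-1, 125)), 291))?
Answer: 13207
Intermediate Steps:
Add(403, Mul(Add(169, Mul(-1, 125)), 291)) = Add(403, Mul(Add(169, -125), 291)) = Add(403, Mul(44, 291)) = Add(403, 12804) = 13207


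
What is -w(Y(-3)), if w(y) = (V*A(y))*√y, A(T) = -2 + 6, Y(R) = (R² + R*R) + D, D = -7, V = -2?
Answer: 8*√11 ≈ 26.533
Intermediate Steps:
Y(R) = -7 + 2*R² (Y(R) = (R² + R*R) - 7 = (R² + R²) - 7 = 2*R² - 7 = -7 + 2*R²)
A(T) = 4
w(y) = -8*√y (w(y) = (-2*4)*√y = -8*√y)
-w(Y(-3)) = -(-8)*√(-7 + 2*(-3)²) = -(-8)*√(-7 + 2*9) = -(-8)*√(-7 + 18) = -(-8)*√11 = 8*√11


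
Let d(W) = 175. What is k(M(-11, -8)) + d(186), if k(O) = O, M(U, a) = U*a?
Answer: 263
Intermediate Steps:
k(M(-11, -8)) + d(186) = -11*(-8) + 175 = 88 + 175 = 263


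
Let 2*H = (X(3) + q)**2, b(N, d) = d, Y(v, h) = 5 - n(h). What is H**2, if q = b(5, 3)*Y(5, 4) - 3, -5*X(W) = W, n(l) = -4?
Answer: 187388721/2500 ≈ 74956.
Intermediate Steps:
Y(v, h) = 9 (Y(v, h) = 5 - 1*(-4) = 5 + 4 = 9)
X(W) = -W/5
q = 24 (q = 3*9 - 3 = 27 - 3 = 24)
H = 13689/50 (H = (-1/5*3 + 24)**2/2 = (-3/5 + 24)**2/2 = (117/5)**2/2 = (1/2)*(13689/25) = 13689/50 ≈ 273.78)
H**2 = (13689/50)**2 = 187388721/2500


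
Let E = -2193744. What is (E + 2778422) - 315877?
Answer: 268801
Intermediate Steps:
(E + 2778422) - 315877 = (-2193744 + 2778422) - 315877 = 584678 - 315877 = 268801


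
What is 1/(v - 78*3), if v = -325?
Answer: -1/559 ≈ -0.0017889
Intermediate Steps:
1/(v - 78*3) = 1/(-325 - 78*3) = 1/(-325 - 234) = 1/(-559) = -1/559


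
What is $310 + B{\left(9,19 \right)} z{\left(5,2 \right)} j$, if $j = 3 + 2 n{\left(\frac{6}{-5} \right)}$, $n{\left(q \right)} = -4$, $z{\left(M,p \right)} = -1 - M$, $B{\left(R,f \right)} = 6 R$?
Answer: $1930$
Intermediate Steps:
$j = -5$ ($j = 3 + 2 \left(-4\right) = 3 - 8 = -5$)
$310 + B{\left(9,19 \right)} z{\left(5,2 \right)} j = 310 + 6 \cdot 9 \left(-1 - 5\right) \left(-5\right) = 310 + 54 \left(-1 - 5\right) \left(-5\right) = 310 + 54 \left(\left(-6\right) \left(-5\right)\right) = 310 + 54 \cdot 30 = 310 + 1620 = 1930$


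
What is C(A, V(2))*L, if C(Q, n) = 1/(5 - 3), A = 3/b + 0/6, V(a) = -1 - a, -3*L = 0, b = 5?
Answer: 0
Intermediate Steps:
L = 0 (L = -⅓*0 = 0)
A = ⅗ (A = 3/5 + 0/6 = 3*(⅕) + 0*(⅙) = ⅗ + 0 = ⅗ ≈ 0.60000)
C(Q, n) = ½ (C(Q, n) = 1/2 = ½)
C(A, V(2))*L = (½)*0 = 0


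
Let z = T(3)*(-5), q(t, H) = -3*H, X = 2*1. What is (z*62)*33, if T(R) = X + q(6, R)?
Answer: 71610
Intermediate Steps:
X = 2
T(R) = 2 - 3*R
z = 35 (z = (2 - 3*3)*(-5) = (2 - 9)*(-5) = -7*(-5) = 35)
(z*62)*33 = (35*62)*33 = 2170*33 = 71610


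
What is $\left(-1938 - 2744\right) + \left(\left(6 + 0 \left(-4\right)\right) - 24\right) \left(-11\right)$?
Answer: $-4484$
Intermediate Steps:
$\left(-1938 - 2744\right) + \left(\left(6 + 0 \left(-4\right)\right) - 24\right) \left(-11\right) = -4682 + \left(\left(6 + 0\right) - 24\right) \left(-11\right) = -4682 + \left(6 - 24\right) \left(-11\right) = -4682 - -198 = -4682 + 198 = -4484$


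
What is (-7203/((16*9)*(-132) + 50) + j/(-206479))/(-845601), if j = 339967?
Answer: 4957826149/3310044977048082 ≈ 1.4978e-6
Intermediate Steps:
(-7203/((16*9)*(-132) + 50) + j/(-206479))/(-845601) = (-7203/((16*9)*(-132) + 50) + 339967/(-206479))/(-845601) = (-7203/(144*(-132) + 50) + 339967*(-1/206479))*(-1/845601) = (-7203/(-19008 + 50) - 339967/206479)*(-1/845601) = (-7203/(-18958) - 339967/206479)*(-1/845601) = (-7203*(-1/18958) - 339967/206479)*(-1/845601) = (7203/18958 - 339967/206479)*(-1/845601) = -4957826149/3914428882*(-1/845601) = 4957826149/3310044977048082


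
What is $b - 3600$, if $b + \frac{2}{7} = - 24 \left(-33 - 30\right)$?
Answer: $- \frac{14618}{7} \approx -2088.3$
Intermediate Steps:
$b = \frac{10582}{7}$ ($b = - \frac{2}{7} - 24 \left(-33 - 30\right) = - \frac{2}{7} - -1512 = - \frac{2}{7} + 1512 = \frac{10582}{7} \approx 1511.7$)
$b - 3600 = \frac{10582}{7} - 3600 = - \frac{14618}{7}$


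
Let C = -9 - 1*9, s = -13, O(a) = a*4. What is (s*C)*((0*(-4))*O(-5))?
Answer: 0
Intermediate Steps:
O(a) = 4*a
C = -18 (C = -9 - 9 = -18)
(s*C)*((0*(-4))*O(-5)) = (-13*(-18))*((0*(-4))*(4*(-5))) = 234*(0*(-20)) = 234*0 = 0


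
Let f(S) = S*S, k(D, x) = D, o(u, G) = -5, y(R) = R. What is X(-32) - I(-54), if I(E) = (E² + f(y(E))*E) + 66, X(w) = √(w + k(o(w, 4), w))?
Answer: 154482 + I*√37 ≈ 1.5448e+5 + 6.0828*I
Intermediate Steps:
f(S) = S²
X(w) = √(-5 + w) (X(w) = √(w - 5) = √(-5 + w))
I(E) = 66 + E² + E³ (I(E) = (E² + E²*E) + 66 = (E² + E³) + 66 = 66 + E² + E³)
X(-32) - I(-54) = √(-5 - 32) - (66 + (-54)² + (-54)³) = √(-37) - (66 + 2916 - 157464) = I*√37 - 1*(-154482) = I*√37 + 154482 = 154482 + I*√37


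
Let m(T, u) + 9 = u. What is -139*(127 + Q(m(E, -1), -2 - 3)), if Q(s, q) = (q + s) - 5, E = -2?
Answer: -14873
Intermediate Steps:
m(T, u) = -9 + u
Q(s, q) = -5 + q + s
-139*(127 + Q(m(E, -1), -2 - 3)) = -139*(127 + (-5 + (-2 - 3) + (-9 - 1))) = -139*(127 + (-5 - 5 - 10)) = -139*(127 - 20) = -139*107 = -14873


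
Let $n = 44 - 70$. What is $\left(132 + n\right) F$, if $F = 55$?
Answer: $5830$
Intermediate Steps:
$n = -26$ ($n = 44 - 70 = -26$)
$\left(132 + n\right) F = \left(132 - 26\right) 55 = 106 \cdot 55 = 5830$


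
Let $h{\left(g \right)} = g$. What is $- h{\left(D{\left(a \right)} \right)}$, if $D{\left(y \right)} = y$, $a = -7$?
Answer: $7$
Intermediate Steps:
$- h{\left(D{\left(a \right)} \right)} = \left(-1\right) \left(-7\right) = 7$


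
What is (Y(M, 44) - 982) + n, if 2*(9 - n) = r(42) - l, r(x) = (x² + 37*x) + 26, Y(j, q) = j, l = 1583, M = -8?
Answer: -3723/2 ≈ -1861.5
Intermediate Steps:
r(x) = 26 + x² + 37*x
n = -1743/2 (n = 9 - ((26 + 42² + 37*42) - 1*1583)/2 = 9 - ((26 + 1764 + 1554) - 1583)/2 = 9 - (3344 - 1583)/2 = 9 - ½*1761 = 9 - 1761/2 = -1743/2 ≈ -871.50)
(Y(M, 44) - 982) + n = (-8 - 982) - 1743/2 = -990 - 1743/2 = -3723/2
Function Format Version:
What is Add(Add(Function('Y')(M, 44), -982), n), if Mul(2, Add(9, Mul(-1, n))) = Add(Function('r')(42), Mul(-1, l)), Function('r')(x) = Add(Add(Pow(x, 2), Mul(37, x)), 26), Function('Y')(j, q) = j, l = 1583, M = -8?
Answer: Rational(-3723, 2) ≈ -1861.5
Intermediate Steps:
Function('r')(x) = Add(26, Pow(x, 2), Mul(37, x))
n = Rational(-1743, 2) (n = Add(9, Mul(Rational(-1, 2), Add(Add(26, Pow(42, 2), Mul(37, 42)), Mul(-1, 1583)))) = Add(9, Mul(Rational(-1, 2), Add(Add(26, 1764, 1554), -1583))) = Add(9, Mul(Rational(-1, 2), Add(3344, -1583))) = Add(9, Mul(Rational(-1, 2), 1761)) = Add(9, Rational(-1761, 2)) = Rational(-1743, 2) ≈ -871.50)
Add(Add(Function('Y')(M, 44), -982), n) = Add(Add(-8, -982), Rational(-1743, 2)) = Add(-990, Rational(-1743, 2)) = Rational(-3723, 2)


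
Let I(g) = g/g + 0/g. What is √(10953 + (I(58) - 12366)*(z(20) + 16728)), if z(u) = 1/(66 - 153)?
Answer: 2*I*√391375249917/87 ≈ 14382.0*I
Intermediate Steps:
I(g) = 1 (I(g) = 1 + 0 = 1)
z(u) = -1/87 (z(u) = 1/(-87) = -1/87)
√(10953 + (I(58) - 12366)*(z(20) + 16728)) = √(10953 + (1 - 12366)*(-1/87 + 16728)) = √(10953 - 12365*1455335/87) = √(10953 - 17995217275/87) = √(-17994264364/87) = 2*I*√391375249917/87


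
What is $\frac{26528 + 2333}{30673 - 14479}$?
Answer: $\frac{28861}{16194} \approx 1.7822$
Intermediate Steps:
$\frac{26528 + 2333}{30673 - 14479} = \frac{28861}{16194}$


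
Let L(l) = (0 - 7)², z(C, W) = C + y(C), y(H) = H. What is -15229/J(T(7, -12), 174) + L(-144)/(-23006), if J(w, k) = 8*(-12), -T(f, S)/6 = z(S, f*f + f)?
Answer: 175176835/1104288 ≈ 158.63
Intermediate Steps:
z(C, W) = 2*C (z(C, W) = C + C = 2*C)
L(l) = 49 (L(l) = (-7)² = 49)
T(f, S) = -12*S
J(w, k) = -96
-15229/J(T(7, -12), 174) + L(-144)/(-23006) = -15229/(-96) + 49/(-23006) = -15229*(-1/96) + 49*(-1/23006) = 15229/96 - 49/23006 = 175176835/1104288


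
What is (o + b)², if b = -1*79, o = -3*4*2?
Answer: 10609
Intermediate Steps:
o = -24 (o = -12*2 = -24)
b = -79
(o + b)² = (-24 - 79)² = (-103)² = 10609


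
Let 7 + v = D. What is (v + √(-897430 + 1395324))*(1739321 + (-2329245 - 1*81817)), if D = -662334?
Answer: 444921605681 - 671741*√497894 ≈ 4.4445e+11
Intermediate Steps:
v = -662341 (v = -7 - 662334 = -662341)
(v + √(-897430 + 1395324))*(1739321 + (-2329245 - 1*81817)) = (-662341 + √(-897430 + 1395324))*(1739321 + (-2329245 - 1*81817)) = (-662341 + √497894)*(1739321 + (-2329245 - 81817)) = (-662341 + √497894)*(1739321 - 2411062) = (-662341 + √497894)*(-671741) = 444921605681 - 671741*√497894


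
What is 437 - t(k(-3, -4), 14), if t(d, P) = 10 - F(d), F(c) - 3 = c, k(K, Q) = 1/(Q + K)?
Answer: 3009/7 ≈ 429.86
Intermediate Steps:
k(K, Q) = 1/(K + Q)
F(c) = 3 + c
t(d, P) = 7 - d (t(d, P) = 10 - (3 + d) = 10 + (-3 - d) = 7 - d)
437 - t(k(-3, -4), 14) = 437 - (7 - 1/(-3 - 4)) = 437 - (7 - 1/(-7)) = 437 - (7 - 1*(-1/7)) = 437 - (7 + 1/7) = 437 - 1*50/7 = 437 - 50/7 = 3009/7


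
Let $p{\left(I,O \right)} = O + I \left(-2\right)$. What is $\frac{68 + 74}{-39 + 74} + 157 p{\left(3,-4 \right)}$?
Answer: $- \frac{54808}{35} \approx -1565.9$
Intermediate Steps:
$p{\left(I,O \right)} = O - 2 I$
$\frac{68 + 74}{-39 + 74} + 157 p{\left(3,-4 \right)} = \frac{68 + 74}{-39 + 74} + 157 \left(-4 - 6\right) = \frac{142}{35} + 157 \left(-4 - 6\right) = 142 \cdot \frac{1}{35} + 157 \left(-10\right) = \frac{142}{35} - 1570 = - \frac{54808}{35}$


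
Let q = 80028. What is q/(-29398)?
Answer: -40014/14699 ≈ -2.7222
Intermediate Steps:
q/(-29398) = 80028/(-29398) = 80028*(-1/29398) = -40014/14699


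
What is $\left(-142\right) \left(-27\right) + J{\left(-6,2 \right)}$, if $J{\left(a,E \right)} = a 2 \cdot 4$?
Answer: $3786$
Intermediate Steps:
$J{\left(a,E \right)} = 8 a$ ($J{\left(a,E \right)} = 2 a 4 = 8 a$)
$\left(-142\right) \left(-27\right) + J{\left(-6,2 \right)} = \left(-142\right) \left(-27\right) + 8 \left(-6\right) = 3834 - 48 = 3786$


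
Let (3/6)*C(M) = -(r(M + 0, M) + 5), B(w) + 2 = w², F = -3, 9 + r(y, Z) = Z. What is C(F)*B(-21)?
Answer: 6146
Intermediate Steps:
r(y, Z) = -9 + Z
B(w) = -2 + w²
C(M) = 8 - 2*M (C(M) = 2*(-((-9 + M) + 5)) = 2*(-(-4 + M)) = 2*(4 - M) = 8 - 2*M)
C(F)*B(-21) = (8 - 2*(-3))*(-2 + (-21)²) = (8 + 6)*(-2 + 441) = 14*439 = 6146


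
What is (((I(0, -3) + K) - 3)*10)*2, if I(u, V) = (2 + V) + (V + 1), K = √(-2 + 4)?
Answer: -120 + 20*√2 ≈ -91.716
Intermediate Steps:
K = √2 ≈ 1.4142
I(u, V) = 3 + 2*V (I(u, V) = (2 + V) + (1 + V) = 3 + 2*V)
(((I(0, -3) + K) - 3)*10)*2 = ((((3 + 2*(-3)) + √2) - 3)*10)*2 = ((((3 - 6) + √2) - 3)*10)*2 = (((-3 + √2) - 3)*10)*2 = ((-6 + √2)*10)*2 = (-60 + 10*√2)*2 = -120 + 20*√2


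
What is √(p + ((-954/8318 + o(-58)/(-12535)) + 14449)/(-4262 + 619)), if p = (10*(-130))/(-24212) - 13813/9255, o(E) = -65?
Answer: I*√24473445884494035761959025014490369385/2127891709765026885 ≈ 2.3249*I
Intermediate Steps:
p = -80602214/56020515 (p = -1300*(-1/24212) - 13813*1/9255 = 325/6053 - 13813/9255 = -80602214/56020515 ≈ -1.4388)
√(p + ((-954/8318 + o(-58)/(-12535)) + 14449)/(-4262 + 619)) = √(-80602214/56020515 + ((-954/8318 - 65/(-12535)) + 14449)/(-4262 + 619)) = √(-80602214/56020515 + ((-954*1/8318 - 65*(-1/12535)) + 14449)/(-3643)) = √(-80602214/56020515 + ((-477/4159 + 13/2507) + 14449)*(-1/3643)) = √(-80602214/56020515 + (-1141772/10426613 + 14449)*(-1/3643)) = √(-80602214/56020515 + (150652989465/10426613)*(-1/3643)) = √(-80602214/56020515 - 150652989465/37984151159) = √(-11501264736444940501/2127891709765026885) = I*√24473445884494035761959025014490369385/2127891709765026885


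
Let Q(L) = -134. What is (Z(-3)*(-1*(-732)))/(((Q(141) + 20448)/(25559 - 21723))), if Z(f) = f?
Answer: -601704/1451 ≈ -414.68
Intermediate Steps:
(Z(-3)*(-1*(-732)))/(((Q(141) + 20448)/(25559 - 21723))) = (-(-3)*(-732))/(((-134 + 20448)/(25559 - 21723))) = (-3*732)/((20314/3836)) = -2196/(20314*(1/3836)) = -2196/1451/274 = -2196*274/1451 = -601704/1451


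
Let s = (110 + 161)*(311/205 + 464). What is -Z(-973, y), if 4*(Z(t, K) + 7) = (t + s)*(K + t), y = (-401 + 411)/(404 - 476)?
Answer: 18729767161/615 ≈ 3.0455e+7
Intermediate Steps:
s = 25861801/205 (s = 271*(311*(1/205) + 464) = 271*(311/205 + 464) = 271*(95431/205) = 25861801/205 ≈ 1.2616e+5)
y = -5/36 (y = 10/(-72) = 10*(-1/72) = -5/36 ≈ -0.13889)
Z(t, K) = -7 + (25861801/205 + t)*(K + t)/4 (Z(t, K) = -7 + ((t + 25861801/205)*(K + t))/4 = -7 + ((25861801/205 + t)*(K + t))/4 = -7 + (25861801/205 + t)*(K + t)/4)
-Z(-973, y) = -(-7 + (¼)*(-973)² + (25861801/820)*(-5/36) + (25861801/820)*(-973) + (¼)*(-5/36)*(-973)) = -(-7 + (¼)*946729 - 25861801/5904 - 25163532373/820 + 4865/144) = -(-7 + 946729/4 - 25861801/5904 - 25163532373/820 + 4865/144) = -1*(-18729767161/615) = 18729767161/615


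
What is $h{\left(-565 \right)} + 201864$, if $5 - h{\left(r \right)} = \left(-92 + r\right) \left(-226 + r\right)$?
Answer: $-317818$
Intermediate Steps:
$h{\left(r \right)} = 5 - \left(-226 + r\right) \left(-92 + r\right)$ ($h{\left(r \right)} = 5 - \left(-92 + r\right) \left(-226 + r\right) = 5 - \left(-226 + r\right) \left(-92 + r\right)$)
$h{\left(-565 \right)} + 201864 = \left(-20787 - \left(-565\right)^{2} + 318 \left(-565\right)\right) + 201864 = \left(-20787 - 319225 - 179670\right) + 201864 = -519682 + 201864 = -317818$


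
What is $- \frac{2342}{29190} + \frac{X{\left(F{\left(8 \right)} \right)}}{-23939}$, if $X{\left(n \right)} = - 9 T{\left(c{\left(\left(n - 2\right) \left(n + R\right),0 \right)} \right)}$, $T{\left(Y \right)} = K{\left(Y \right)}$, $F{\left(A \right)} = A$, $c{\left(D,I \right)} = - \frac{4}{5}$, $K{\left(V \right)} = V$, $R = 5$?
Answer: $- \frac{28137653}{349389705} \approx -0.080534$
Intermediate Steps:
$c{\left(D,I \right)} = - \frac{4}{5}$ ($c{\left(D,I \right)} = \left(-4\right) \frac{1}{5} = - \frac{4}{5}$)
$T{\left(Y \right)} = Y$
$X{\left(n \right)} = \frac{36}{5}$ ($X{\left(n \right)} = \left(-9\right) \left(- \frac{4}{5}\right) = \frac{36}{5}$)
$- \frac{2342}{29190} + \frac{X{\left(F{\left(8 \right)} \right)}}{-23939} = - \frac{2342}{29190} + \frac{36}{5 \left(-23939\right)} = \left(-2342\right) \frac{1}{29190} + \frac{36}{5} \left(- \frac{1}{23939}\right) = - \frac{1171}{14595} - \frac{36}{119695} = - \frac{28137653}{349389705}$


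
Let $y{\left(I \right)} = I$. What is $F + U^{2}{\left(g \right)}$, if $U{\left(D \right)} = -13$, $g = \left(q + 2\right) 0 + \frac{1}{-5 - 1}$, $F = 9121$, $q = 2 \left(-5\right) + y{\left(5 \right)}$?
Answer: $9290$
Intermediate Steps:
$q = -5$ ($q = 2 \left(-5\right) + 5 = -10 + 5 = -5$)
$g = - \frac{1}{6}$ ($g = \left(-5 + 2\right) 0 + \frac{1}{-5 - 1} = \left(-3\right) 0 + \frac{1}{-6} = 0 - \frac{1}{6} = - \frac{1}{6} \approx -0.16667$)
$F + U^{2}{\left(g \right)} = 9121 + \left(-13\right)^{2} = 9121 + 169 = 9290$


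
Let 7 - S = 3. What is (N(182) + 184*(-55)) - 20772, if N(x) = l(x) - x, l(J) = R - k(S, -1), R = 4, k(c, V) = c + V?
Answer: -31073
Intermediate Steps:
S = 4 (S = 7 - 1*3 = 7 - 3 = 4)
k(c, V) = V + c
l(J) = 1 (l(J) = 4 - (-1 + 4) = 4 - 1*3 = 4 - 3 = 1)
N(x) = 1 - x
(N(182) + 184*(-55)) - 20772 = ((1 - 1*182) + 184*(-55)) - 20772 = ((1 - 182) - 10120) - 20772 = (-181 - 10120) - 20772 = -10301 - 20772 = -31073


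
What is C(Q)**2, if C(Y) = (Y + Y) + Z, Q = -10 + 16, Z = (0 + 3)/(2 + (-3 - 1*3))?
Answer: 2025/16 ≈ 126.56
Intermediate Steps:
Z = -3/4 (Z = 3/(2 + (-3 - 3)) = 3/(2 - 6) = 3/(-4) = 3*(-1/4) = -3/4 ≈ -0.75000)
Q = 6
C(Y) = -3/4 + 2*Y (C(Y) = (Y + Y) - 3/4 = 2*Y - 3/4 = -3/4 + 2*Y)
C(Q)**2 = (-3/4 + 2*6)**2 = (-3/4 + 12)**2 = (45/4)**2 = 2025/16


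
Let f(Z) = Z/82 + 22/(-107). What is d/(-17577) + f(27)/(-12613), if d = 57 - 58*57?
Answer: 39948473777/216131600286 ≈ 0.18483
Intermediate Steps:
f(Z) = -22/107 + Z/82 (f(Z) = Z*(1/82) + 22*(-1/107) = Z/82 - 22/107 = -22/107 + Z/82)
d = -3249 (d = 57 - 3306 = -3249)
d/(-17577) + f(27)/(-12613) = -3249/(-17577) + (-22/107 + (1/82)*27)/(-12613) = -3249*(-1/17577) + (-22/107 + 27/82)*(-1/12613) = 361/1953 + (1085/8774)*(-1/12613) = 361/1953 - 1085/110666462 = 39948473777/216131600286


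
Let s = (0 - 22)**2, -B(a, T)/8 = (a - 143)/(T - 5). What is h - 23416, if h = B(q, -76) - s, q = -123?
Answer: -1938028/81 ≈ -23926.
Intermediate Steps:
B(a, T) = -8*(-143 + a)/(-5 + T) (B(a, T) = -8*(a - 143)/(T - 5) = -8*(-143 + a)/(-5 + T))
s = 484 (s = (-22)**2 = 484)
h = -41332/81 (h = 8*(143 - 1*(-123))/(-5 - 76) - 1*484 = 8*(143 + 123)/(-81) - 484 = 8*(-1/81)*266 - 484 = -2128/81 - 484 = -41332/81 ≈ -510.27)
h - 23416 = -41332/81 - 23416 = -1938028/81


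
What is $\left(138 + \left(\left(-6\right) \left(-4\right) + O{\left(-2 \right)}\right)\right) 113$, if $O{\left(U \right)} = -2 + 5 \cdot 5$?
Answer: $20905$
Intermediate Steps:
$O{\left(U \right)} = 23$ ($O{\left(U \right)} = -2 + 25 = 23$)
$\left(138 + \left(\left(-6\right) \left(-4\right) + O{\left(-2 \right)}\right)\right) 113 = \left(138 + \left(\left(-6\right) \left(-4\right) + 23\right)\right) 113 = \left(138 + \left(24 + 23\right)\right) 113 = \left(138 + 47\right) 113 = 185 \cdot 113 = 20905$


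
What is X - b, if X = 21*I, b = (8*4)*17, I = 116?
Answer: 1892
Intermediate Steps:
b = 544 (b = 32*17 = 544)
X = 2436 (X = 21*116 = 2436)
X - b = 2436 - 1*544 = 2436 - 544 = 1892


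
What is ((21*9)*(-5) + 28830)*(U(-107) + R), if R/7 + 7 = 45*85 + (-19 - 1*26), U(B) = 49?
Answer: 737837100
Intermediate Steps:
R = 26411 (R = -49 + 7*(45*85 + (-19 - 1*26)) = -49 + 7*(3825 + (-19 - 26)) = -49 + 7*(3825 - 45) = -49 + 7*3780 = -49 + 26460 = 26411)
((21*9)*(-5) + 28830)*(U(-107) + R) = ((21*9)*(-5) + 28830)*(49 + 26411) = (189*(-5) + 28830)*26460 = (-945 + 28830)*26460 = 27885*26460 = 737837100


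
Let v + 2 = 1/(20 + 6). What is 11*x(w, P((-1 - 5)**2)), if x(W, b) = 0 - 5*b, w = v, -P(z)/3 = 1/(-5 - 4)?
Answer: -55/3 ≈ -18.333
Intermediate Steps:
v = -51/26 (v = -2 + 1/(20 + 6) = -2 + 1/26 = -51/26 ≈ -1.9615)
P(z) = 1/3 (P(z) = -3/(-5 - 4) = -3/(-9) = -3*(-1/9) = 1/3)
w = -51/26 ≈ -1.9615
x(W, b) = -5*b
11*x(w, P((-1 - 5)**2)) = 11*(-5*1/3) = 11*(-5/3) = -55/3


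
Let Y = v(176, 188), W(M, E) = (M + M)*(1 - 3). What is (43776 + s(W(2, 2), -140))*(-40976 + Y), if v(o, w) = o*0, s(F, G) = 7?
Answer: -1794052208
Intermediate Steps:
W(M, E) = -4*M (W(M, E) = (2*M)*(-2) = -4*M)
v(o, w) = 0
Y = 0
(43776 + s(W(2, 2), -140))*(-40976 + Y) = (43776 + 7)*(-40976 + 0) = 43783*(-40976) = -1794052208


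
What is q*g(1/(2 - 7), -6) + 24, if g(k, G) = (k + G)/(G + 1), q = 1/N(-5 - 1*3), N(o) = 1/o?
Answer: 352/25 ≈ 14.080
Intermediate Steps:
q = -8 (q = 1/(1/(-5 - 1*3)) = 1/(1/(-5 - 3)) = 1/(1/(-8)) = 1/(-1/8) = -8)
g(k, G) = (G + k)/(1 + G)
q*g(1/(2 - 7), -6) + 24 = -8*(-6 + 1/(2 - 7))/(1 - 6) + 24 = -8*(-6 + 1/(-5))/(-5) + 24 = -(-8)*(-6 - 1/5)/5 + 24 = -(-8)*(-31)/(5*5) + 24 = -8*31/25 + 24 = -248/25 + 24 = 352/25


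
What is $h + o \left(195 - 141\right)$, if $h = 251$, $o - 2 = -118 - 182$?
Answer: $-15841$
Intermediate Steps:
$o = -298$ ($o = 2 - 300 = -298$)
$h + o \left(195 - 141\right) = 251 - 298 \left(195 - 141\right) = 251 - 16092 = -15841$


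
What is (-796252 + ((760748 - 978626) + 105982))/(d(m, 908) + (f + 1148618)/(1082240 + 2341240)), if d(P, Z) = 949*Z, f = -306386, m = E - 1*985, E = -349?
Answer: -129542771460/122916090433 ≈ -1.0539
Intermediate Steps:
m = -1334 (m = -349 - 1*985 = -349 - 985 = -1334)
(-796252 + ((760748 - 978626) + 105982))/(d(m, 908) + (f + 1148618)/(1082240 + 2341240)) = (-796252 + ((760748 - 978626) + 105982))/(949*908 + (-306386 + 1148618)/(1082240 + 2341240)) = (-796252 + (-217878 + 105982))/(861692 + 842232/3423480) = (-796252 - 111896)/(861692 + 842232*(1/3423480)) = -908148/(861692 + 35093/142645) = -908148/122916090433/142645 = -908148*142645/122916090433 = -129542771460/122916090433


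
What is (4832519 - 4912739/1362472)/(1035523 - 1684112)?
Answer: -6584166914229/883684352008 ≈ -7.4508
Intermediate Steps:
(4832519 - 4912739/1362472)/(1035523 - 1684112) = (4832519 - 4912739*1/1362472)/(-648589) = (4832519 - 4912739/1362472)*(-1/648589) = (6584166914229/1362472)*(-1/648589) = -6584166914229/883684352008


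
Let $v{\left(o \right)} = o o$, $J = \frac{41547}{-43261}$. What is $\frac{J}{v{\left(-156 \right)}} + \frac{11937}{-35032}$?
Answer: $- \frac{523696893569}{1536736622928} \approx -0.34079$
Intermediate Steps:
$J = - \frac{41547}{43261}$ ($J = 41547 \left(- \frac{1}{43261}\right) = - \frac{41547}{43261} \approx -0.96038$)
$v{\left(o \right)} = o^{2}$
$\frac{J}{v{\left(-156 \right)}} + \frac{11937}{-35032} = - \frac{41547}{43261 \left(-156\right)^{2}} + \frac{11937}{-35032} = - \frac{41547}{43261 \cdot 24336} + 11937 \left(- \frac{1}{35032}\right) = \left(- \frac{41547}{43261}\right) \frac{1}{24336} - \frac{11937}{35032} = - \frac{13849}{350933232} - \frac{11937}{35032} = - \frac{523696893569}{1536736622928}$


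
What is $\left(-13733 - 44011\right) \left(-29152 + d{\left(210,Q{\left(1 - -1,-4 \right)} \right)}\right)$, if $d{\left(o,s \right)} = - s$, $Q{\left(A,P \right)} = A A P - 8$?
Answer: $1681967232$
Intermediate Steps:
$Q{\left(A,P \right)} = -8 + P A^{2}$ ($Q{\left(A,P \right)} = A^{2} P - 8 = P A^{2} - 8 = -8 + P A^{2}$)
$\left(-13733 - 44011\right) \left(-29152 + d{\left(210,Q{\left(1 - -1,-4 \right)} \right)}\right) = \left(-13733 - 44011\right) \left(-29152 - \left(-8 - 4 \left(1 - -1\right)^{2}\right)\right) = - 57744 \left(-29152 - \left(-8 - 4 \left(1 + 1\right)^{2}\right)\right) = - 57744 \left(-29152 - \left(-8 - 4 \cdot 2^{2}\right)\right) = - 57744 \left(-29152 - \left(-8 - 16\right)\right) = - 57744 \left(-29152 - -24\right) = - 57744 \left(-29152 + 24\right) = \left(-57744\right) \left(-29128\right) = 1681967232$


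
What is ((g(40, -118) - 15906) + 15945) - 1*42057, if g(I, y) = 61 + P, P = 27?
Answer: -41930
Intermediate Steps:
g(I, y) = 88 (g(I, y) = 61 + 27 = 88)
((g(40, -118) - 15906) + 15945) - 1*42057 = ((88 - 15906) + 15945) - 1*42057 = (-15818 + 15945) - 42057 = 127 - 42057 = -41930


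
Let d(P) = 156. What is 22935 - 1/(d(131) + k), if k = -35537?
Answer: 811463236/35381 ≈ 22935.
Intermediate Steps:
22935 - 1/(d(131) + k) = 22935 - 1/(156 - 35537) = 22935 - 1/(-35381) = 22935 - 1*(-1/35381) = 22935 + 1/35381 = 811463236/35381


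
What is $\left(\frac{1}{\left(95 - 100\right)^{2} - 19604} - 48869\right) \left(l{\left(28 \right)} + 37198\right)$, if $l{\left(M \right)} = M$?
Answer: $- \frac{5088295116336}{2797} \approx -1.8192 \cdot 10^{9}$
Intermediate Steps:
$\left(\frac{1}{\left(95 - 100\right)^{2} - 19604} - 48869\right) \left(l{\left(28 \right)} + 37198\right) = \left(\frac{1}{\left(95 - 100\right)^{2} - 19604} - 48869\right) \left(28 + 37198\right) = \left(\frac{1}{\left(-5\right)^{2} - 19604} - 48869\right) 37226 = \left(\frac{1}{25 - 19604} - 48869\right) 37226 = \left(\frac{1}{-19579} - 48869\right) 37226 = \left(- \frac{1}{19579} - 48869\right) 37226 = \left(- \frac{956806152}{19579}\right) 37226 = - \frac{5088295116336}{2797}$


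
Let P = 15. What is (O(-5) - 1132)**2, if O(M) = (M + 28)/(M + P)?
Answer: 127622209/100 ≈ 1.2762e+6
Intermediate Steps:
O(M) = (28 + M)/(15 + M) (O(M) = (M + 28)/(M + 15) = (28 + M)/(15 + M))
(O(-5) - 1132)**2 = ((28 - 5)/(15 - 5) - 1132)**2 = (23/10 - 1132)**2 = (-11297/10)**2 = 127622209/100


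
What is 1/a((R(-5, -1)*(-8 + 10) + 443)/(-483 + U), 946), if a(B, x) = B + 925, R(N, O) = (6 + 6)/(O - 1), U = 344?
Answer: 139/128144 ≈ 0.0010847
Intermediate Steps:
R(N, O) = 12/(-1 + O)
a(B, x) = 925 + B
1/a((R(-5, -1)*(-8 + 10) + 443)/(-483 + U), 946) = 1/(925 + ((12/(-1 - 1))*(-8 + 10) + 443)/(-483 + 344)) = 1/(925 + ((12/(-2))*2 + 443)/(-139)) = 1/(925 + ((12*(-½))*2 + 443)*(-1/139)) = 1/(925 + (-6*2 + 443)*(-1/139)) = 1/(925 + (-12 + 443)*(-1/139)) = 1/(925 + 431*(-1/139)) = 1/(925 - 431/139) = 1/(128144/139) = 139/128144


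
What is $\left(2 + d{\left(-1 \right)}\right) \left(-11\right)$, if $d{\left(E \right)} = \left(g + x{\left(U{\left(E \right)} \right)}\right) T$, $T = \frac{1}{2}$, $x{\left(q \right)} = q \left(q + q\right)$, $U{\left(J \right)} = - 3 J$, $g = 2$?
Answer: $-132$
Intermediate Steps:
$x{\left(q \right)} = 2 q^{2}$ ($x{\left(q \right)} = q 2 q = 2 q^{2}$)
$T = \frac{1}{2} \approx 0.5$
$d{\left(E \right)} = 1 + 9 E^{2}$ ($d{\left(E \right)} = \left(2 + 2 \left(- 3 E\right)^{2}\right) \frac{1}{2} = \left(2 + 2 \cdot 9 E^{2}\right) \frac{1}{2} = \left(2 + 18 E^{2}\right) \frac{1}{2} = 1 + 9 E^{2}$)
$\left(2 + d{\left(-1 \right)}\right) \left(-11\right) = \left(2 + \left(1 + 9 \left(-1\right)^{2}\right)\right) \left(-11\right) = \left(2 + \left(1 + 9 \cdot 1\right)\right) \left(-11\right) = \left(2 + \left(1 + 9\right)\right) \left(-11\right) = \left(2 + 10\right) \left(-11\right) = 12 \left(-11\right) = -132$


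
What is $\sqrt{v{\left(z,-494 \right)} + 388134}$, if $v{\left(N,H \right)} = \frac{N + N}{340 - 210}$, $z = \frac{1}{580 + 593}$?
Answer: $\frac{\sqrt{2256339391979595}}{76245} \approx 623.0$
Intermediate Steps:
$z = \frac{1}{1173} \approx 0.00085251$
$v{\left(N,H \right)} = \frac{N}{65}$ ($v{\left(N,H \right)} = \frac{2 N}{130} = 2 N \frac{1}{130} = \frac{N}{65}$)
$\sqrt{v{\left(z,-494 \right)} + 388134} = \sqrt{\frac{1}{65} \cdot \frac{1}{1173} + 388134} = \sqrt{\frac{1}{76245} + 388134} = \sqrt{\frac{29593276831}{76245}} = \frac{\sqrt{2256339391979595}}{76245}$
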